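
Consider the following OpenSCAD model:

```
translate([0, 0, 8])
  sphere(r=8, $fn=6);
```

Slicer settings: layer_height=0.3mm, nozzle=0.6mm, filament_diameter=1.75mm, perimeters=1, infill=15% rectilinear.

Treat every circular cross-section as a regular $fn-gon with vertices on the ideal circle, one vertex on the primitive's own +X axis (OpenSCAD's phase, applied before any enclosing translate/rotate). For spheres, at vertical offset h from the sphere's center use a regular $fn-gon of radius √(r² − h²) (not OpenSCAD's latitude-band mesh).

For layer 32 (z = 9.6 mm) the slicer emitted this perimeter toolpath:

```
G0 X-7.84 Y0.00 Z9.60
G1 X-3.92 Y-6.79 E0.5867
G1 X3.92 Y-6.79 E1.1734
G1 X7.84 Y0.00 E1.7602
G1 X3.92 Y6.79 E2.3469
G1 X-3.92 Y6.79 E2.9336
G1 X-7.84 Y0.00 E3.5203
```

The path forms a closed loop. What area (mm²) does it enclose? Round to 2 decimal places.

159.70 mm²

Apply the shoelace formula to the sequence of (X, Y) vertices; enclosed area = 159.70 mm².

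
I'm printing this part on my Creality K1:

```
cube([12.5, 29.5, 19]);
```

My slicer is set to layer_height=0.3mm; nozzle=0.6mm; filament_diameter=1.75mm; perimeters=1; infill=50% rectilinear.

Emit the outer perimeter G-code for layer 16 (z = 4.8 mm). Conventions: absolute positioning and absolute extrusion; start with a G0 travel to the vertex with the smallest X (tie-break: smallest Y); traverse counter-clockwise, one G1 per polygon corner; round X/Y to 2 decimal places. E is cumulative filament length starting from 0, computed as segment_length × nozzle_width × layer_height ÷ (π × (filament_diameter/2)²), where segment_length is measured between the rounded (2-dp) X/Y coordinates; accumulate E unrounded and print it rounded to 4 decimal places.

At z = 4.8 mm: the cube is present — its section is the full 12.5×29.5 rectangle. The outline is a single polygon with 4 vertices. Extrusion per mm of travel: 0.6 × 0.3 / (π × 0.875²) = 0.074835. Accumulating E over each segment gives final E = 6.2862.

G0 X0.00 Y0.00 Z4.80
G1 X12.50 Y0.00 E0.9354
G1 X12.50 Y29.50 E3.1431
G1 X0.00 Y29.50 E4.0785
G1 X0.00 Y0.00 E6.2862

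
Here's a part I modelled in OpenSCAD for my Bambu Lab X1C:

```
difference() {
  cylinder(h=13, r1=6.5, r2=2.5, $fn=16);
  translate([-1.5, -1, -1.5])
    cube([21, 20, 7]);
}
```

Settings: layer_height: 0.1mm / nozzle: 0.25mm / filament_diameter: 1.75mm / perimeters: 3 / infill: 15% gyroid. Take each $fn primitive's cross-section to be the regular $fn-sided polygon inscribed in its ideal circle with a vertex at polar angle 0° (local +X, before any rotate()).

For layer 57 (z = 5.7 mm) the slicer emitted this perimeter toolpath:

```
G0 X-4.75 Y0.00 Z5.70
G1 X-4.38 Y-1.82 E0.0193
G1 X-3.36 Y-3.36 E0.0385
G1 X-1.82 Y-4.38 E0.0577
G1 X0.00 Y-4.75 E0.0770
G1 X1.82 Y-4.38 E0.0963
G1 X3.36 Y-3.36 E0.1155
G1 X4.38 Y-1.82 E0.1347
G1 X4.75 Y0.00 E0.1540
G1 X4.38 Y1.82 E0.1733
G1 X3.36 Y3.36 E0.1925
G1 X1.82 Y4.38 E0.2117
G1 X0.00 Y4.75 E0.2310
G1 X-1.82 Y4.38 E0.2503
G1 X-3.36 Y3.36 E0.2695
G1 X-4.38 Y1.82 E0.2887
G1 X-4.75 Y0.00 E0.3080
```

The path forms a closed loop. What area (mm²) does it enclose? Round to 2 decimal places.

Apply the shoelace formula to the sequence of (X, Y) vertices; enclosed area = 68.99 mm².

68.99 mm²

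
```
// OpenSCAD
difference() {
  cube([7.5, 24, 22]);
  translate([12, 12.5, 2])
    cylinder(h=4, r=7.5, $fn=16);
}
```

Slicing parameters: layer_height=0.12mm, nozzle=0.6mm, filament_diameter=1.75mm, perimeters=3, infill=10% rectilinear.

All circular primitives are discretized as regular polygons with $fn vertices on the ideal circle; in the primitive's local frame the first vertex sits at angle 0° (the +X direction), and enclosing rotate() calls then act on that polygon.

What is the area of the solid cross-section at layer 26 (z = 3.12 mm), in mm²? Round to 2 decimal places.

156.12 mm²

At z = 3.12 mm: the cube is present — its section is the full 7.5×24 rectangle (area 180.00 mm²); the cylinder at (12, 12.5): section is a regular 16-gon, circumradius r=7.5 (area = (16/2)·7.500²·sin(360°/16) = 172.21 mm²); Subtracting the remaining from the first: starting from the 7.5×24 cube (180.00 mm²), the r=7.5 cylinder at (12, 12.5) partially overlaps it — only the 23.88 mm² overlap (of its 172.21 mm²) is removed, clipping the outline — area = 156.12 mm². Overall, the cross-section is a single solid region. Net area = 156.12 mm².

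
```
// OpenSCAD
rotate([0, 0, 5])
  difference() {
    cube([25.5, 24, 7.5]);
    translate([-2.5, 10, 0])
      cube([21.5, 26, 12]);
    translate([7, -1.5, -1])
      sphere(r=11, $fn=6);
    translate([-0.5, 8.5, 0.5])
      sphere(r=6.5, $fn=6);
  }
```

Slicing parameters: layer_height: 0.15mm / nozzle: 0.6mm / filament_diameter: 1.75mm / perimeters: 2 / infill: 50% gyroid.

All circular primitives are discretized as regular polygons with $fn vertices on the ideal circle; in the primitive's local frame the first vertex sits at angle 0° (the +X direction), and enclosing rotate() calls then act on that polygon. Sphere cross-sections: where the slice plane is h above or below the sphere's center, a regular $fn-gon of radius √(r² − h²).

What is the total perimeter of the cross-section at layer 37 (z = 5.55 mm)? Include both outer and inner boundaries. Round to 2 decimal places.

At z = 5.55 mm: the 25.5×24 cube contributes its full rectangle (perimeter 99.00 mm); the cube at (-2.5, 10) (footprint 21.5×26) is included at this height (perimeter 95.00 mm); the r=11 sphere at (7, -1.5) slices to a regular 6-gon of circumradius 8.837 (√(r²−h²) with h=6.55 from center) (perimeter = 2·6·8.837·sin(180°/6) = 53.02 mm); the r=6.5 sphere at (-0.5, 8.5) slices to a regular 6-gon of circumradius 4.092 (√(r²−h²) with h=5.05 from center) (perimeter = 2·6·4.092·sin(180°/6) = 24.55 mm); Taking the first minus the rest: starting from the 25.5×24 cube, the 21.5×26 cube at (-2.5, 10) partially overlaps it — only the 266.00 mm² overlap (of its 559.00 mm²) is removed, clipping the outline; the r=11 sphere at (7, -1.5) partially overlaps it — only the 75.42 mm² overlap (of its 202.90 mm²) is removed, clipping the outline; the r=6.5 sphere at (-0.5, 8.5) partially overlaps it — only the 13.84 mm² overlap (of its 43.51 mm²) is removed, clipping the outline — boundary = 103.05 mm; (rotated 5° about Z; rotation is an isometry so areas/perimeters/island counts are preserved). Overall, the cross-section is a single solid region. Total boundary length (outer) = 103.05 mm.

103.05 mm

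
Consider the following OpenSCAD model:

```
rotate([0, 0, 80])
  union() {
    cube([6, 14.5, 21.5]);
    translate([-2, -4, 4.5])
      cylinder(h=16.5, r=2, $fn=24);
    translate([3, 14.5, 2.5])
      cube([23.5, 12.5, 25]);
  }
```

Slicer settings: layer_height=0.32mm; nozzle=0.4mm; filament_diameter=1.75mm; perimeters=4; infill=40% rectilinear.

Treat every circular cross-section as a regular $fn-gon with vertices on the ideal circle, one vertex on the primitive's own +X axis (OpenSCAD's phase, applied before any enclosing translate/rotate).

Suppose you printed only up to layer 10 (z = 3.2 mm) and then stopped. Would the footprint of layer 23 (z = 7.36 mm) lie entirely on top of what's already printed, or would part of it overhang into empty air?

part overhangs

Compare the two slices. At z = 3.2: the cube (footprint 6×14.5) is included at this height (area 87.00 mm²); the cylinder at (-2, -4) is not intersected at this z (z outside [4.5, 21]); the cube at (3, 14.5) (footprint 23.5×12.5) is included at this height (area 293.75 mm²); Combining (union): the 2 present regions share edge segments without overlapping in area, so areas simply add but the touching pieces fuse into one outline (the shared edge portions become interior and drop out of the boundary) — area = 380.75 mm²; (whole slice rotated 80° about Z — lengths, areas and connectivity unchanged). At z = 7.36: the cube is present — its section is the full 6×14.5 rectangle (area 87.00 mm²); the cylinder at (-2, -4): section is a regular 24-gon, circumradius r=2 (area = (24/2)·2.000²·sin(360°/24) = 12.42 mm²); the cube at (3, 14.5) is present — its section is the full 23.5×12.5 rectangle (area 293.75 mm²); Combining (union): the 3 present regions share edge segments without overlapping in area, so areas simply add but the touching pieces fuse into one outline (the shared edge portions become interior and drop out of the boundary) — area = 393.17 mm²; (rotated 80° about Z; rotation is an isometry so areas/perimeters/island counts are preserved). Checking containment: at z = 7.36 the cross-section extends beyond the z = 3.2 cross-section by about 12.42 mm².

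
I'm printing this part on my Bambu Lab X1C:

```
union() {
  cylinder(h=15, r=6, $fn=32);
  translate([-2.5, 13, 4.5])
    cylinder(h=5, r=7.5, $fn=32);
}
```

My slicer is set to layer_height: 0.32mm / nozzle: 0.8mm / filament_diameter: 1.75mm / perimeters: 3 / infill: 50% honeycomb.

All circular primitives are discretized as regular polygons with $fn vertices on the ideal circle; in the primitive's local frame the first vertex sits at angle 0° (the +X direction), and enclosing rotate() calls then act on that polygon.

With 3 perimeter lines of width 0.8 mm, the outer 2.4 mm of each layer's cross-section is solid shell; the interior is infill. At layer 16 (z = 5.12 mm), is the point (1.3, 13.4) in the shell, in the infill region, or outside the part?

infill

At z = 5.12 mm: the r=6 cylinder contributes a regular 32-gon of circumradius 6; the r=7.5 cylinder at (-2.5, 13) contributes a regular 32-gon of circumradius 7.5; Combining (union): the regions partially overlap (shared area 0.35 mm²), so overlapping operands fuse into one piece — 1 connected region. Overall, the cross-section is a single solid region. The nearest boundary edge runs (4.86, 14.46)→(5.00, 13.00); distance from the point to it = 3.64 mm. The point is inside the cross-section and 3.64 mm from the nearest boundary — more than the 2.4 mm shell width (3 × 0.8), so it's in the infill interior.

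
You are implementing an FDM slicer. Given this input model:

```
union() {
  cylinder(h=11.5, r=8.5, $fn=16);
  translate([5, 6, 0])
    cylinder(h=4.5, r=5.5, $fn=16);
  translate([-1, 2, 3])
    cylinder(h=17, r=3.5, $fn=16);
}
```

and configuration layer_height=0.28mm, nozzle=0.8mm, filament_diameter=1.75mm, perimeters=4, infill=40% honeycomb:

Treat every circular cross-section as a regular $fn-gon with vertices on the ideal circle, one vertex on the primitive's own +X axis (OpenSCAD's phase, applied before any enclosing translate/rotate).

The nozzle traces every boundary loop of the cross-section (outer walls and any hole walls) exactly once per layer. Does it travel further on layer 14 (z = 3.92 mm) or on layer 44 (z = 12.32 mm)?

layer 14 (z = 3.92 mm)

Layer 14 (z = 3.92): the cylinder: section is a regular 16-gon, circumradius r=8.5 (perimeter = 2·16·8.500·sin(180°/16) = 53.06 mm); the r=5.5 cylinder at (5, 6) contributes a regular 16-gon of circumradius 5.5 (perimeter = 2·16·5.500·sin(180°/16) = 34.34 mm); the r=3.5 cylinder at (-1, 2) contributes a regular 16-gon of circumradius 3.5 (perimeter = 2·16·3.500·sin(180°/16) = 21.85 mm); Merging all regions: the regions partially overlap (shared area 83.42 mm²), so the edge portions inside another operand are dropped and the merged outline is re-measured after clipping — boundary = 61.36 mm. So its perimeter = 61.36 mm. Layer 44 (z = 12.32): the cylinder is not intersected at this z (z outside [0, 11.5]); the cylinder at (5, 6) is not intersected at this z (z outside [0, 4.5]); the r=3.5 cylinder at (-1, 2) contributes a regular 16-gon of circumradius 3.5 (perimeter = 2·16·3.500·sin(180°/16) = 21.85 mm); Combining (union): only the r=3.5 cylinder at (-1, 2) is present, so the union is just that shape — boundary = 21.85 mm. So its perimeter = 21.85 mm. Layer 14 is larger (61.36 vs 21.85 mm).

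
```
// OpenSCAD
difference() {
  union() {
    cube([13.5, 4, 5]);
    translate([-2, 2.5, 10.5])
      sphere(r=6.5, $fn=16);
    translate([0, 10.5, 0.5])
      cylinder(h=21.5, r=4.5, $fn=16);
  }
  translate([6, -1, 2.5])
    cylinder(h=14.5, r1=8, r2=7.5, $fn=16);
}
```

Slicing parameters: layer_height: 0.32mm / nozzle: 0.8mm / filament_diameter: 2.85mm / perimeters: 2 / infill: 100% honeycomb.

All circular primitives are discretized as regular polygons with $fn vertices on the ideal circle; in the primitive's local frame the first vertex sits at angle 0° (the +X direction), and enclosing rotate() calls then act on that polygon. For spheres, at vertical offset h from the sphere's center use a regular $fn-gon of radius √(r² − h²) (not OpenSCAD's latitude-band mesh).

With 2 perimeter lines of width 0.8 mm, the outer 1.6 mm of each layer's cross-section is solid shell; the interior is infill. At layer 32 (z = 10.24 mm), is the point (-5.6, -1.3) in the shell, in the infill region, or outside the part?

At z = 10.24 mm: the cube is absent (z outside [0, 5]); the sphere at (-2, 2.5): section is a regular 16-gon, circumradius = √(r²−h²) = √(6.5²−0.26²) = 6.495; the r=4.5 cylinder at (0, 10.5) contributes a regular 16-gon of circumradius 4.5; Combining (union): the regions partially overlap (shared area 12.28 mm²), so overlapping operands fuse into one piece — 1 connected region; the cone at (6, -1) contributes a regular 16-gon of circumradius 7.733 (interpolated between r1=8 and r2=7.5 at t=0.534); After the difference (first − rest): starting from the result so far, the cone at (6, -1) partially overlaps it — only the 40.44 mm² overlap (of its 183.08 mm²) is removed, clipping the outline — 1 connected region. Overall, the cross-section is a single solid region. The nearest boundary edge runs (-4.49, -3.50)→(-6.59, -2.09); distance from the point to it = 1.21 mm. The point is inside the cross-section, 1.21 mm from the nearest boundary — within the 1.6 mm shell band (2 × 0.8).

shell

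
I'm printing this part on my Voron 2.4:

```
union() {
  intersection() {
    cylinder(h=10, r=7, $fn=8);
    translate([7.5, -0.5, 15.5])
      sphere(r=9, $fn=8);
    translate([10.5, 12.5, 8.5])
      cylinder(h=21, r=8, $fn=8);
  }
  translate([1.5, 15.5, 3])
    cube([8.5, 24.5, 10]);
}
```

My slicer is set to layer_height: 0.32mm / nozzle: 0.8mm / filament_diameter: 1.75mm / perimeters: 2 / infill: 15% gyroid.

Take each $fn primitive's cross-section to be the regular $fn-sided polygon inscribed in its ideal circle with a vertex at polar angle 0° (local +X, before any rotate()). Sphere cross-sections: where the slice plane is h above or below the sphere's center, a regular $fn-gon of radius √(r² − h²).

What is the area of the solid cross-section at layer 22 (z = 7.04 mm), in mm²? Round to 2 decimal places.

208.25 mm²

At z = 7.04 mm: the cylinder: section is a regular 8-gon, circumradius r=7 (area = (8/2)·7.000²·sin(360°/8) = 138.59 mm²); the sphere at (7.5, -0.5): section is a regular 8-gon, circumradius = √(r²−h²) = √(9²−8.46²) = 3.071 (area = (8/2)·3.071²·sin(360°/8) = 26.67 mm²); the cylinder at (10.5, 12.5) does not reach this height (z outside [8.5, 29.5]); After intersecting: at least one operand is absent at this height, so nothing remains; the cube at (1.5, 15.5) is present — its section is the full 8.5×24.5 rectangle (area 208.25 mm²); Taking the union: only the 8.5×24.5 cube at (1.5, 15.5) is present, so the union is just that shape — area = 208.25 mm². Overall, the cross-section is a single solid region. Net area = 208.25 mm².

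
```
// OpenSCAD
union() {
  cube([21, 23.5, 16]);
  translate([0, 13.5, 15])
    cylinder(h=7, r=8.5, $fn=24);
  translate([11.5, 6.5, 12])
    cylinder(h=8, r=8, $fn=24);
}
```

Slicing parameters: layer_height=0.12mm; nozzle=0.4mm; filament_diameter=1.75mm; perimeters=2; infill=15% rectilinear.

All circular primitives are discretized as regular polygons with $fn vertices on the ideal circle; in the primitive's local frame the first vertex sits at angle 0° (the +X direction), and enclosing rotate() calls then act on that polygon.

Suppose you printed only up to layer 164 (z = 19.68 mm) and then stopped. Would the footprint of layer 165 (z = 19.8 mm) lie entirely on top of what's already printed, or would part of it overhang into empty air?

entirely on top

Compare the two slices. At z = 19.68: the cube is not intersected at this z (z outside [0, 16]); the r=8.5 cylinder at (0, 13.5) gives a regular 24-gon of circumradius 8.5 (constant along its height) (area = (24/2)·8.500²·sin(360°/24) = 224.40 mm²); the cylinder at (11.5, 6.5): section is a regular 24-gon, circumradius r=8 (area = (24/2)·8.000²·sin(360°/24) = 198.77 mm²); Taking the union: the regions partially overlap — summed areas 423.17 mm² minus the doubly-counted overlap 18.77 mm² gives 404.40 mm² — area = 404.40 mm². At z = 19.8: the cube is not intersected at this z (z outside [0, 16]); the r=8.5 cylinder at (0, 13.5) gives a regular 24-gon of circumradius 8.5 (constant along its height) (area = (24/2)·8.500²·sin(360°/24) = 224.40 mm²); the r=8 cylinder at (11.5, 6.5) contributes a regular 24-gon of circumradius 8 (area = (24/2)·8.000²·sin(360°/24) = 198.77 mm²); Merging all regions: the regions partially overlap — summed areas 423.17 mm² minus the doubly-counted overlap 18.77 mm² gives 404.40 mm² — area = 404.40 mm². Checking containment: the cross-section at z = 19.8 is a subset of the cross-section at z = 19.68.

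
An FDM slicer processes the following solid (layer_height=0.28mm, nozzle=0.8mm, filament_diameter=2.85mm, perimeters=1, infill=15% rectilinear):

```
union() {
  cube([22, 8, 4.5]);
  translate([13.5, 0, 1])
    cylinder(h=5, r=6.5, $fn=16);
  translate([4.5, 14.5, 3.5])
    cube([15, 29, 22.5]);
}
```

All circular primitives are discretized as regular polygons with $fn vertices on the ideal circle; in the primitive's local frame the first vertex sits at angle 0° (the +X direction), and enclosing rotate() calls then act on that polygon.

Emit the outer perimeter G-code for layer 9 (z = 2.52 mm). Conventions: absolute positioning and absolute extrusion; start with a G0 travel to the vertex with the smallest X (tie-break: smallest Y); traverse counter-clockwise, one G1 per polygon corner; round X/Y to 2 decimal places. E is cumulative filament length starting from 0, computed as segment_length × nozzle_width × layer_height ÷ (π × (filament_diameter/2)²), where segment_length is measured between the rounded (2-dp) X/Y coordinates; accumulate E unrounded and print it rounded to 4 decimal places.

G0 X0.00 Y0.00 Z2.52
G1 X7.00 Y0.00 E0.2458
G1 X7.49 Y-2.49 E0.3349
G1 X8.90 Y-4.60 E0.4240
G1 X11.01 Y-6.01 E0.5131
G1 X13.50 Y-6.50 E0.6022
G1 X15.99 Y-6.01 E0.6913
G1 X18.10 Y-4.60 E0.7804
G1 X19.51 Y-2.49 E0.8695
G1 X20.00 Y0.00 E0.9587
G1 X22.00 Y0.00 E1.0289
G1 X22.00 Y8.00 E1.3098
G1 X0.00 Y8.00 E2.0823
G1 X0.00 Y0.00 E2.3632

At z = 2.52 mm: the cube is present — its section is the full 22×8 rectangle; the r=6.5 cylinder at (13.5, 0) contributes a regular 16-gon of circumradius 6.5; the cube at (4.5, 14.5) is absent (z outside [3.5, 26]); Combining (union): the regions partially overlap (shared area 64.67 mm²), so overlapping operands fuse into one piece — 1 connected region. The outline is a single polygon with 13 vertices. Extrusion per mm of travel: 0.8 × 0.28 / (π × 1.425²) = 0.035113. Accumulating E over each segment gives final E = 2.3632.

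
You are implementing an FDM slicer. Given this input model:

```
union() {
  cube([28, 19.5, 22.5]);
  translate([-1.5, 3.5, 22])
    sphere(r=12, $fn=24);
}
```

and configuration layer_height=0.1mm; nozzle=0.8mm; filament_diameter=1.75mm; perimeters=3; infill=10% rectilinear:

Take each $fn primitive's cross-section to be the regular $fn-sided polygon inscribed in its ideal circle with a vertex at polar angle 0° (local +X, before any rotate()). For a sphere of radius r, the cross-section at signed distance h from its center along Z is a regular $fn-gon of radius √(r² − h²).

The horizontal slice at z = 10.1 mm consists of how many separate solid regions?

1

At z = 10.1 mm: the 28×19.5 cube contributes its full rectangle; the r=12 sphere at (-1.5, 3.5) contributes a regular 24-gon of circumradius √(12²−11.9²) = 1.546; Combining (union): the regions partially overlap (shared area 0.02 mm²), so overlapping operands fuse into one piece — 1 connected region. The result has 1 disconnected region.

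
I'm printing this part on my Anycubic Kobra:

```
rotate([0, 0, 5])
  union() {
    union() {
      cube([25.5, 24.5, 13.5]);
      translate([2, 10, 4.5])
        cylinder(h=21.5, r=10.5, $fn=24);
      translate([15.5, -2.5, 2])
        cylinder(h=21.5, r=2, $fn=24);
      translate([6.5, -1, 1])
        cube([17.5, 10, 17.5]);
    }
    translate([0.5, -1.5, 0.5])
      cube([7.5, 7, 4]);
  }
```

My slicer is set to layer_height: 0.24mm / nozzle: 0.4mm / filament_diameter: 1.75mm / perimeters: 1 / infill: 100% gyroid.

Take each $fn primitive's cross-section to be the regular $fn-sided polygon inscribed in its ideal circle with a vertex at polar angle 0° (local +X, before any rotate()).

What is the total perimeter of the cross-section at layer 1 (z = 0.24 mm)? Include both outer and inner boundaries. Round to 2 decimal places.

At z = 0.24 mm: the 25.5×24.5 cube contributes its full rectangle (perimeter 100.00 mm); the cylinder at (2, 10) does not reach this height (z outside [4.5, 26]); the cylinder at (15.5, -2.5) is not intersected at this z (z outside [2, 23.5]); the cube at (6.5, -1) is absent (z outside [1, 18.5]); Merging all regions: only the 25.5×24.5 cube is present, so the union is just that shape — boundary = 100.00 mm; the cube at (0.5, -1.5) does not reach this height (z outside [0.5, 4.5]); Combining (union): only the result so far is present, so the union is just that shape — boundary = 100.00 mm; (rotated 5° about Z; rotation is an isometry so areas/perimeters/island counts are preserved). Overall, the cross-section is a single solid region. Total boundary length (outer) = 100.00 mm.

100.00 mm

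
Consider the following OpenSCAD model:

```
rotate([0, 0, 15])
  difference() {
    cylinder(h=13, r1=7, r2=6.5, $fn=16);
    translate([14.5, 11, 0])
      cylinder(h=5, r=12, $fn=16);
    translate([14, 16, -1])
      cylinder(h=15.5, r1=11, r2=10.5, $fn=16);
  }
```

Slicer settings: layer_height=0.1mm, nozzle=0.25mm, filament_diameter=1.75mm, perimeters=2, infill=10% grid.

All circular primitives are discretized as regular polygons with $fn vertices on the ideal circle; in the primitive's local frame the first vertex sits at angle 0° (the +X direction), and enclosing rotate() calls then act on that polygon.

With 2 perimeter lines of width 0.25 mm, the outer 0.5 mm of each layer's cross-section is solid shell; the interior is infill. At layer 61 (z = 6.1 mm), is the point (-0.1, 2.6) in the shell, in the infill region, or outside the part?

At z = 6.1 mm: the cone: at t=0.469 of its height the radius interpolates to r₁+(r₂−r₁)t = 6.765, giving a regular 16-gon of that circumradius; the cylinder at (14.5, 11) is absent (z outside [0, 5]); the cone at (14, 16): at t=0.458 of its height the radius interpolates to r₁+(r₂−r₁)t = 10.771, giving a regular 16-gon of that circumradius; Taking the first minus the rest: starting from the cone, the cone at (14, 16) misses the remaining region (no effect) — 1 connected region; (whole slice rotated 15° about Z — lengths, areas and connectivity unchanged). Overall, the cross-section is a single solid region. Undo the 15° rotation: the query point maps to (0.576, 2.537) in the un-rotated model frame. The nearest boundary edge runs (0.00, 6.77)→(2.59, 6.25); distance from the point to it = 4.03 mm. The point is inside the cross-section and 4.03 mm from the nearest boundary — more than the 0.5 mm shell width (2 × 0.25), so it's in the infill interior.

infill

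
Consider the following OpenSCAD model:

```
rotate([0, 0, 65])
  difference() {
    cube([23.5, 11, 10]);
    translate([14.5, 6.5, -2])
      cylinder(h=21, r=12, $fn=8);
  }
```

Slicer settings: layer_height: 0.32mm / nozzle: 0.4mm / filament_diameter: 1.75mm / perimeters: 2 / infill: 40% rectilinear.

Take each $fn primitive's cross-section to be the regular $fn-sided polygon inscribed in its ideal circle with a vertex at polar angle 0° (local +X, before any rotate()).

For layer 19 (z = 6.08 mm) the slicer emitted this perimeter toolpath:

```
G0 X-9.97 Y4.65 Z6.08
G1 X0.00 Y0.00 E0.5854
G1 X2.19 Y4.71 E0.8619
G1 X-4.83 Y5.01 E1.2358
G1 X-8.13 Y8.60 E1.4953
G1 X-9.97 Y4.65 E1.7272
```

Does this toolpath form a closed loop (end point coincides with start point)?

Start point (G0): (-9.97, 4.65). End point (last G1): the path returns to the start — closed.

yes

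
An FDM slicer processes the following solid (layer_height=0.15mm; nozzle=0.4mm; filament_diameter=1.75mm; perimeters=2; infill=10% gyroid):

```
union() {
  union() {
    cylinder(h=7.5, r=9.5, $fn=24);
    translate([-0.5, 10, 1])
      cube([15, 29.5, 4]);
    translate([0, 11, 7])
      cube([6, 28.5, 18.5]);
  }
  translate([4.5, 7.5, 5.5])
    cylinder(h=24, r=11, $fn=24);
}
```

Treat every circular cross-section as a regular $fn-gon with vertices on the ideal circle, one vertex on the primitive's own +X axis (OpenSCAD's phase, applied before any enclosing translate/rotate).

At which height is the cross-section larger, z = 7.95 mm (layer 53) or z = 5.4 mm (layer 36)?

layer 53 (z = 7.95 mm)

Layer 53 (z = 7.95): the cylinder is absent (z outside [0, 7.5]); the cube at (-0.5, 10) is absent (z outside [1, 5]); the cube at (0, 11) is present — its section is the full 6×28.5 rectangle (area 171.00 mm²); Taking the union: only the 6×28.5 cube at (0, 11) is present, so the union is just that shape — area = 171.00 mm²; the r=11 cylinder at (4.5, 7.5) gives a regular 24-gon of circumradius 11 (constant along its height) (area = (24/2)·11.000²·sin(360°/24) = 375.81 mm²); Merging all regions: the regions partially overlap — summed areas 546.81 mm² minus the doubly-counted overlap 43.13 mm² gives 503.67 mm² — area = 503.67 mm². So its area = 503.67 mm². Layer 36 (z = 5.4): the r=9.5 cylinder gives a regular 24-gon of circumradius 9.5 (constant along its height) (area = (24/2)·9.500²·sin(360°/24) = 280.30 mm²); the cube at (-0.5, 10) does not reach this height (z outside [1, 5]); the cube at (0, 11) is not intersected at this z (z outside [7, 25.5]); Combining (union): only the r=9.5 cylinder is present, so the union is just that shape — area = 280.30 mm²; the cylinder at (4.5, 7.5) does not reach this height (z outside [5.5, 29.5]); Merging all regions: only the result so far is present, so the union is just that shape — area = 280.30 mm². So its area = 280.30 mm². Layer 53 is larger (503.67 vs 280.30 mm²).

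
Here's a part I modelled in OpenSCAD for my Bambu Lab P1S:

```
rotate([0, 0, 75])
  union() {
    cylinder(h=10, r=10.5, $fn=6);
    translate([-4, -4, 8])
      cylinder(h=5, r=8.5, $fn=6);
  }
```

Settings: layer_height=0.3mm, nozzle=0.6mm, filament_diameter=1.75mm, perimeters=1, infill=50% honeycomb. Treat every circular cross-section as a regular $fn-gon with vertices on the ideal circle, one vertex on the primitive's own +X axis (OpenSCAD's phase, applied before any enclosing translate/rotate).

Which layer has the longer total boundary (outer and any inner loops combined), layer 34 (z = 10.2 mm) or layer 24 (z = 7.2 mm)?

layer 24 (z = 7.2 mm)

Layer 34 (z = 10.2): the cylinder is absent (z outside [0, 10]); the r=8.5 cylinder at (-4, -4) contributes a regular 6-gon of circumradius 8.5 (perimeter = 2·6·8.500·sin(180°/6) = 51.00 mm); Combining (union): only the r=8.5 cylinder at (-4, -4) is present, so the union is just that shape — boundary = 51.00 mm; (rotated 75° about Z; rotation is an isometry so areas/perimeters/island counts are preserved). So its perimeter = 51.00 mm. Layer 24 (z = 7.2): the r=10.5 cylinder contributes a regular 6-gon of circumradius 10.5 (perimeter = 2·6·10.500·sin(180°/6) = 63.00 mm); the cylinder at (-4, -4) is absent (z outside [8, 13]); Merging all regions: only the r=10.5 cylinder is present, so the union is just that shape — boundary = 63.00 mm; (whole slice rotated 75° about Z — lengths, areas and connectivity unchanged). So its perimeter = 63.00 mm. Layer 24 is larger (63.00 vs 51.00 mm).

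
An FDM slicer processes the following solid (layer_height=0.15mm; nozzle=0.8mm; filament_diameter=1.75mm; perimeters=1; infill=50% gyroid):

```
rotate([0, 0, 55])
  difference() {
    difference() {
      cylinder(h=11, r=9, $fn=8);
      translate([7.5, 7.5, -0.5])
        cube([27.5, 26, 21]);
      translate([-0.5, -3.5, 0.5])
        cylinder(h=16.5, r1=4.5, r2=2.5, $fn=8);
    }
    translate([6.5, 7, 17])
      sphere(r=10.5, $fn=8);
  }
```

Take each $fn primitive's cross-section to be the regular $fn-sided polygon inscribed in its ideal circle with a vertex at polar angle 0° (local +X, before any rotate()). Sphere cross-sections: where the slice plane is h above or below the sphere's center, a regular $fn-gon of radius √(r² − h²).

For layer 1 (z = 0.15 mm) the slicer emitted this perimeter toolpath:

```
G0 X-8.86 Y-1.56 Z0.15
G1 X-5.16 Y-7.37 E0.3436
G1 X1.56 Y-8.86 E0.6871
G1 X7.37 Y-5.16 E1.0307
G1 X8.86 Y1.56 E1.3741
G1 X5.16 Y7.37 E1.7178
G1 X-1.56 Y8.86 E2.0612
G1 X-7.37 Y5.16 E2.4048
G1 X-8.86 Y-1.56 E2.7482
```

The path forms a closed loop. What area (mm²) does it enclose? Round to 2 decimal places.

Apply the shoelace formula to the sequence of (X, Y) vertices; enclosed area = 228.93 mm².

228.93 mm²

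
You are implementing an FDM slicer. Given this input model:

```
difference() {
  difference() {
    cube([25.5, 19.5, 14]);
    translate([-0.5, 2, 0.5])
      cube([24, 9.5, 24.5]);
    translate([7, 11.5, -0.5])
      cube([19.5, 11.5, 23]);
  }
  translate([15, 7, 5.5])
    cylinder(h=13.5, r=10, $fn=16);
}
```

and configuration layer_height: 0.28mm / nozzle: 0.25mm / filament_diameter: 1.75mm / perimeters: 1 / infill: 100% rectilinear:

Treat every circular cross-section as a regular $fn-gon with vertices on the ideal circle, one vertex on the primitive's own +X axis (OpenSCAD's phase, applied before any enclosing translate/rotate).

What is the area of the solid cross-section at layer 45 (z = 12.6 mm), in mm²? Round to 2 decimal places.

At z = 12.6 mm: the cube (footprint 25.5×19.5) is included at this height (area 497.25 mm²); the 24×9.5 cube at (-0.5, 2) contributes its full rectangle (area 228.00 mm²); the cube at (7, 11.5) is present — its section is the full 19.5×11.5 rectangle (area 224.25 mm²); Taking the first minus the rest: starting from the 25.5×19.5 cube (497.25 mm²), the 24×9.5 cube at (-0.5, 2) partially overlaps it — only the 223.25 mm² overlap (of its 228.00 mm²) is removed, clipping the outline; the 19.5×11.5 cube at (7, 11.5) partially overlaps it — only the 148.00 mm² overlap (of its 224.25 mm²) is removed, clipping the outline — area = 126.00 mm²; the r=10 cylinder at (15, 7) gives a regular 16-gon of circumradius 10 (constant along its height) (area = (16/2)·10.000²·sin(360°/16) = 306.15 mm²); After the difference (first − rest): starting from that combined region (126.00 mm²), the r=10 cylinder at (15, 7) partially overlaps it — only the 40.93 mm² overlap (of its 306.15 mm²) is removed, clipping the outline — area = 85.07 mm². Overall, the cross-section has 3 separate islands. Net area = 85.07 mm².

85.07 mm²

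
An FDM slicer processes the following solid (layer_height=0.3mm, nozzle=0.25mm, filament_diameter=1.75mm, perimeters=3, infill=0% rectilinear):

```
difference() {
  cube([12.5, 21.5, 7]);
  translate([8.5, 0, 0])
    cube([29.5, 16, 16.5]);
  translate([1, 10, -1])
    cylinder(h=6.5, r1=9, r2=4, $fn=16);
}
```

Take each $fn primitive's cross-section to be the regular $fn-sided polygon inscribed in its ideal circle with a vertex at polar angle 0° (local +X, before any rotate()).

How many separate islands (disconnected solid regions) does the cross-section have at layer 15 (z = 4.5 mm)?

1

At z = 4.5 mm: the 12.5×21.5 cube contributes its full rectangle; the cube at (8.5, 0) (footprint 29.5×16) is included at this height; the cone at (1, 10) (r1=9→r2=4) has section circumradius 4.769 here — a regular 16-gon; Taking the first minus the rest: starting from the 12.5×21.5 cube, the 29.5×16 cube at (8.5, 0) partially overlaps it — only the 64.00 mm² overlap (of its 472.00 mm²) is removed, clipping the outline; the cone at (1, 10) partially overlaps it — only the 44.16 mm² overlap (of its 69.63 mm²) is removed, clipping the outline — 1 connected region. Overall, the cross-section is a single solid region. Island count = 1.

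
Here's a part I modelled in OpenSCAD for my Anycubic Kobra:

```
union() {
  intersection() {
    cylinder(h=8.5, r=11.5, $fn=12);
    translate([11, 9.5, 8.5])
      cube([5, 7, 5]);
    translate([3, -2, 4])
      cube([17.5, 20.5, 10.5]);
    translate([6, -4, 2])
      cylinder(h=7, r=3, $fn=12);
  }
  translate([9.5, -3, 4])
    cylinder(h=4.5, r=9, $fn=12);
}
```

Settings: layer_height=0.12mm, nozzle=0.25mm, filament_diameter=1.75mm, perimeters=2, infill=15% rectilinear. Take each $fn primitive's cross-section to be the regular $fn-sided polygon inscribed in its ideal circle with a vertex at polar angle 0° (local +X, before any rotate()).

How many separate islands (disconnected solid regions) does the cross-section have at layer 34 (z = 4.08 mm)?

1

At z = 4.08 mm: the r=11.5 cylinder contributes a regular 12-gon of circumradius 11.5; the cube at (11, 9.5) does not reach this height (z outside [8.5, 13.5]); the cube at (3, -2) (footprint 17.5×20.5) is included at this height; the cylinder at (6, -4): section is a regular 12-gon, circumradius r=3; Taking the intersection: at least one operand is absent at this height, so nothing remains; the r=9 cylinder at (9.5, -3) contributes a regular 12-gon of circumradius 9; Taking the union: only the r=9 cylinder at (9.5, -3) is present, so the union is just that shape — 1 connected region. Overall, the cross-section is a single solid region. Island count = 1.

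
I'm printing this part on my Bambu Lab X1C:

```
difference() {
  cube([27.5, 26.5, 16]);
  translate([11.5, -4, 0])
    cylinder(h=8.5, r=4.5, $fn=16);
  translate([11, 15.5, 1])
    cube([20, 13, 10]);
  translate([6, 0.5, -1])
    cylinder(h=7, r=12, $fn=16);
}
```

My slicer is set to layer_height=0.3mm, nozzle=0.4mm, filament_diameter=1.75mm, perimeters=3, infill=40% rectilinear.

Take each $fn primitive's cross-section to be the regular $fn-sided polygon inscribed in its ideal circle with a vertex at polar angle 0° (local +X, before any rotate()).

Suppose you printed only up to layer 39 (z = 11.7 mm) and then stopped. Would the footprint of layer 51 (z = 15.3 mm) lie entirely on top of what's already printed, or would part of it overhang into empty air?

entirely on top

Compare the two slices. At z = 11.7: the cube (footprint 27.5×26.5) is included at this height (area 728.75 mm²); the cylinder at (11.5, -4) is not intersected at this z (z outside [0, 8.5]); the cube at (11, 15.5) does not reach this height (z outside [1, 11]); the cylinder at (6, 0.5) is absent (z outside [-1, 6]); After the difference (first − rest): none of the subtracted shapes is present at this height, so the 27.5×26.5 cube is unchanged — area = 728.75 mm². At z = 15.3: the cube is present — its section is the full 27.5×26.5 rectangle (area 728.75 mm²); the cylinder at (11.5, -4) is not intersected at this z (z outside [0, 8.5]); the cube at (11, 15.5) is not intersected at this z (z outside [1, 11]); the cylinder at (6, 0.5) is absent (z outside [-1, 6]); Subtracting the remaining from the first: none of the subtracted shapes is present at this height, so the 27.5×26.5 cube is unchanged — area = 728.75 mm². Checking containment: the cross-section at z = 15.3 is a subset of the cross-section at z = 11.7.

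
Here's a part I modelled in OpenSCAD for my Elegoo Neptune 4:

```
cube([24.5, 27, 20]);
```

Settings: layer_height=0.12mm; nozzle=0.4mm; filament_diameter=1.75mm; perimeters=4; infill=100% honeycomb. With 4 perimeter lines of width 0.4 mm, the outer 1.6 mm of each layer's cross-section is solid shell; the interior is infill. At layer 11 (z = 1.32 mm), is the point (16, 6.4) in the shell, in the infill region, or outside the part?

At z = 1.32 mm: the cube (footprint 24.5×27) is included at this height. Overall, the cross-section is a single solid region. The nearest boundary edge runs (0.00, 0.00)→(24.50, 0.00); distance from the point to it = 6.40 mm. The point is inside the cross-section and 6.40 mm from the nearest boundary — more than the 1.6 mm shell width (4 × 0.4), so it's in the infill interior.

infill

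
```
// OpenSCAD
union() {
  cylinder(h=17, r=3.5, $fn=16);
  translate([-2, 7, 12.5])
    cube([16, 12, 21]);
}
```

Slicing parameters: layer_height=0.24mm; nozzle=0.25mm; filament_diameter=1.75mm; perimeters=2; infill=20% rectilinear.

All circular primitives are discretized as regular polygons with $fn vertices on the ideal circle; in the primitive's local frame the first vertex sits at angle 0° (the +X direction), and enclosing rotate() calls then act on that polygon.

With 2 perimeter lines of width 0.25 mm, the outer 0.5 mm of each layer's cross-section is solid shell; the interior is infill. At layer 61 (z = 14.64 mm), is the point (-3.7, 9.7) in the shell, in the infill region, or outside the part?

outside

At z = 14.64 mm: the r=3.5 cylinder contributes a regular 16-gon of circumradius 3.5; the cube at (-2, 7) (footprint 16×12) is included at this height; Taking the union: the 2 present regions are separate (no shared area or edge), so areas and boundary lengths simply add and each stays a separate island — 2 connected regions. Overall, the cross-section has 2 separate islands. The nearest boundary edge runs (-2.00, 7.00)→(-2.00, 19.00); distance from the point to it = 1.70 mm. The point is not inside any of the regions above, so it lies outside the cross-section (1.70 mm from the nearest boundary).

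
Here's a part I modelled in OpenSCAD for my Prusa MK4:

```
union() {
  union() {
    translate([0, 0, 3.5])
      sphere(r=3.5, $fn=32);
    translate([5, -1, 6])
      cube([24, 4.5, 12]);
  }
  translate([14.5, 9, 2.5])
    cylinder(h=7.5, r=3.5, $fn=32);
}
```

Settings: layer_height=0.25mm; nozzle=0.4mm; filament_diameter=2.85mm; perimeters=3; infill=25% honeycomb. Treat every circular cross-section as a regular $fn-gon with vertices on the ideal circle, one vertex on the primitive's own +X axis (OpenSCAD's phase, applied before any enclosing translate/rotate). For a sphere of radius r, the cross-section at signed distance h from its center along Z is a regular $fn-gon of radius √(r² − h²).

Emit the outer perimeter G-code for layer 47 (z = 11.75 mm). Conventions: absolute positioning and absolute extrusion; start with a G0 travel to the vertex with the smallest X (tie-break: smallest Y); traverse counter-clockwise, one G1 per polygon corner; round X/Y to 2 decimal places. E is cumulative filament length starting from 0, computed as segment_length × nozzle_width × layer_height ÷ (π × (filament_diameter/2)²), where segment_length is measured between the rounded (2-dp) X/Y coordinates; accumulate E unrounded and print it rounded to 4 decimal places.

G0 X5.00 Y-1.00 Z11.75
G1 X29.00 Y-1.00 E0.3762
G1 X29.00 Y3.50 E0.4468
G1 X5.00 Y3.50 E0.8230
G1 X5.00 Y-1.00 E0.8935

At z = 11.75 mm: the sphere is absent (|z−center|=8.250 > r=3.5); the cube at (5, -1) (footprint 24×4.5) is included at this height; Combining (union): only the 24×4.5 cube at (5, -1) is present, so the union is just that shape — 1 connected region; the cylinder at (14.5, 9) does not reach this height (z outside [2.5, 10]); Taking the union: only the result so far is present, so the union is just that shape — 1 connected region. The outline is a single polygon with 4 vertices. Extrusion per mm of travel: 0.4 × 0.25 / (π × 1.425²) = 0.015675. Accumulating E over each segment gives final E = 0.8935.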